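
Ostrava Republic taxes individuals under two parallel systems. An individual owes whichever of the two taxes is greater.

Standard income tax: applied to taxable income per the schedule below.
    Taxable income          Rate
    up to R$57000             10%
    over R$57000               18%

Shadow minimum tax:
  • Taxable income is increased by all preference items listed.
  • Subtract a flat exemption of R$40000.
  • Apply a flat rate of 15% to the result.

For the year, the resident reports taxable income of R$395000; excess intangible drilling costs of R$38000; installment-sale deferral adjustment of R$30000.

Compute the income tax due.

R$66540

Shadow minimum tax:
  Adjusted income: R$395000 + R$38000 + R$30000 = R$463000
  Less exemption R$40000 → base R$423000
  R$423000 × 15% = R$63450

Standard income tax:
  R$57000 × 10% = R$5700
  R$338000 × 18% = R$60840
  → R$66540

R$66540 > R$63450, so the standard income tax governs.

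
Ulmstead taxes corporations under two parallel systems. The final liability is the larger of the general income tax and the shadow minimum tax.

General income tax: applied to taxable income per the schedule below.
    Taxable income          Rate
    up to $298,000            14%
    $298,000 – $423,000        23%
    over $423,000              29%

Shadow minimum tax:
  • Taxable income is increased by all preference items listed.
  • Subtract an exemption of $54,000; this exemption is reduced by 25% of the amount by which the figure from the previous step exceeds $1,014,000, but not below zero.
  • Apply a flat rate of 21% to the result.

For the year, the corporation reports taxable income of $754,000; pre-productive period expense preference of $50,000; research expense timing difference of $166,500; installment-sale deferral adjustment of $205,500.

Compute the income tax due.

$244,125

Shadow minimum tax:
  Adjusted income: $754,000 + $50,000 + $166,500 + $205,500 = $1,176,000
  Exemption: $54,000 − 25% × ($1,176,000 − $1,014,000) = $54,000 − $40,500 = $13,500
  Base: $1,176,000 − $13,500 = $1,162,500
  $1,162,500 × 21% = $244,125

General income tax:
  $298,000 × 14% = $41,720
  $125,000 × 23% = $28,750
  $331,000 × 29% = $95,990
  → $166,460

$244,125 > $166,460, so the shadow minimum tax is the binding amount.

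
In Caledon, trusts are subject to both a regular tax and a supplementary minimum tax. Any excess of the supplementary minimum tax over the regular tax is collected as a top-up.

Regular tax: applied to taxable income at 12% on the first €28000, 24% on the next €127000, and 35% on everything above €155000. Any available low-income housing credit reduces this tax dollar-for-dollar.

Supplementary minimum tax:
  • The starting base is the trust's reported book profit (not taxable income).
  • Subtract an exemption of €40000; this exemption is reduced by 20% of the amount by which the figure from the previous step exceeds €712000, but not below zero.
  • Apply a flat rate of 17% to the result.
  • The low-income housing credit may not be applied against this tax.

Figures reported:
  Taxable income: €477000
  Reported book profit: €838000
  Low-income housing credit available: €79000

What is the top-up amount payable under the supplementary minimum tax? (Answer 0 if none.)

€72404

Supplementary minimum tax:
  Base (reported book profit): €838000
  Exemption: €40000 − 20% × (€838000 − €712000) = €40000 − €25200 = €14800
  Base: €838000 − €14800 = €823200
  €823200 × 17% = €139944

Regular tax:
  €28000 × 12% = €3360
  €127000 × 24% = €30480
  €322000 × 35% = €112700
  → €146540
  Less low-income housing credit €79000 → €67540

Excess of supplementary minimum tax over regular tax: €139944 − €67540 = €72404.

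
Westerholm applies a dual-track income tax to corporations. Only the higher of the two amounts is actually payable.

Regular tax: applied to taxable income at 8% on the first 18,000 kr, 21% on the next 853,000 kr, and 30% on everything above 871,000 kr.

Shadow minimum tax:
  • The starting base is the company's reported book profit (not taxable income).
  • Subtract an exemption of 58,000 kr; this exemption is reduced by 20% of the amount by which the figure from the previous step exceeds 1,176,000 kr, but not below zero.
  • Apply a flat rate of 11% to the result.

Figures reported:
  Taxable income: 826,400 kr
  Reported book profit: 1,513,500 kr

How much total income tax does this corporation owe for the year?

Shadow minimum tax:
  Base (reported book profit): 1,513,500 kr
  Exemption: 20% × (1,513,500 kr − 1,176,000 kr) = 67,500 kr ≥ 58,000 kr, so the exemption is fully phased out
  Base: 1,513,500 kr − 0 kr = 1,513,500 kr
  1,513,500 kr × 11% = 166,485 kr

Regular tax:
  18,000 kr × 8% = 1,440 kr
  808,400 kr × 21% = 169,764 kr
  → 171,204 kr

171,204 kr > 166,485 kr, so the regular tax governs.

171,204 kr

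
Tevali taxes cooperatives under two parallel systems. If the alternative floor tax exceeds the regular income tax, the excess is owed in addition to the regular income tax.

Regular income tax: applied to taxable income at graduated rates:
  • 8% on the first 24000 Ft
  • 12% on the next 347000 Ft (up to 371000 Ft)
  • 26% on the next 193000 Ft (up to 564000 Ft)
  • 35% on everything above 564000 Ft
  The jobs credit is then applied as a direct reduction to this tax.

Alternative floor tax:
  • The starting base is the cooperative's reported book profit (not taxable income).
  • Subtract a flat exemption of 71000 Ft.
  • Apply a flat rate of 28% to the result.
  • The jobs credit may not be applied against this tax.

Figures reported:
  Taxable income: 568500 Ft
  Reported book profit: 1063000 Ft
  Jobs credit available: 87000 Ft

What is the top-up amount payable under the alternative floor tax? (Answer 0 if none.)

Alternative floor tax:
  Base (reported book profit): 1063000 Ft
  Less exemption 71000 Ft → base 992000 Ft
  992000 Ft × 28% = 277760 Ft

Regular income tax:
  24000 Ft × 8% = 1920 Ft
  347000 Ft × 12% = 41640 Ft
  193000 Ft × 26% = 50180 Ft
  4500 Ft × 35% = 1575 Ft
  → 95315 Ft
  Less jobs credit 87000 Ft → 8315 Ft

Excess of alternative floor tax over regular income tax: 277760 Ft − 8315 Ft = 269445 Ft.

269445 Ft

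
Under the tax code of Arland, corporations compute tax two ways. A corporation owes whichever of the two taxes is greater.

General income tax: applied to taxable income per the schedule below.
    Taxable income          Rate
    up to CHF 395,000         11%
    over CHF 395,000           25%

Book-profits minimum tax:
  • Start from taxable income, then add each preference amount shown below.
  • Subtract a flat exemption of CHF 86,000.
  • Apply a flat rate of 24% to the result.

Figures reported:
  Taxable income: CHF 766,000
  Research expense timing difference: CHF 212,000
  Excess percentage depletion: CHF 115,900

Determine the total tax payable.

CHF 241,896

General income tax:
  CHF 395,000 × 11% = CHF 43,450
  CHF 371,000 × 25% = CHF 92,750
  → CHF 136,200

Book-profits minimum tax:
  Adjusted income: CHF 766,000 + CHF 212,000 + CHF 115,900 = CHF 1,093,900
  Less exemption CHF 86,000 → base CHF 1,007,900
  CHF 1,007,900 × 24% = CHF 241,896

CHF 241,896 > CHF 136,200, so the book-profits minimum tax is the binding amount.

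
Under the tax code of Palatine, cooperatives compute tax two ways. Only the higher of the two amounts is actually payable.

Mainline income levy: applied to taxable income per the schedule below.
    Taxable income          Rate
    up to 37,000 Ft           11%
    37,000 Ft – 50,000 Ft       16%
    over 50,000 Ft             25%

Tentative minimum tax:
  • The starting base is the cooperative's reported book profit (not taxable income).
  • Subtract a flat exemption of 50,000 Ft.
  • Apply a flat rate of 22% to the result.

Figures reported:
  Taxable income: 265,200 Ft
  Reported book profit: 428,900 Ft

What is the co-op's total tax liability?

83,358 Ft

Tentative minimum tax:
  Base (reported book profit): 428,900 Ft
  Less exemption 50,000 Ft → base 378,900 Ft
  378,900 Ft × 22% = 83,358 Ft

Mainline income levy:
  37,000 Ft × 11% = 4,070 Ft
  13,000 Ft × 16% = 2,080 Ft
  215,200 Ft × 25% = 53,800 Ft
  → 59,950 Ft

83,358 Ft > 59,950 Ft, so the tentative minimum tax is the binding amount.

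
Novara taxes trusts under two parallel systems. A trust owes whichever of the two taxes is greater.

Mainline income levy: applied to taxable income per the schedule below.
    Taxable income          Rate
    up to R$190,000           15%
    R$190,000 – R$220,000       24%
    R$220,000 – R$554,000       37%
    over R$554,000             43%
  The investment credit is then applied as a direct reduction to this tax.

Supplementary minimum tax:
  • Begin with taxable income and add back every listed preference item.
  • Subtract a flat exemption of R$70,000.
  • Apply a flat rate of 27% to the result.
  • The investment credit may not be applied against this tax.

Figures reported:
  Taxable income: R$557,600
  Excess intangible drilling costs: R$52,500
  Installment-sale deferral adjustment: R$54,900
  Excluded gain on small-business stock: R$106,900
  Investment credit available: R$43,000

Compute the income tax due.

R$189,513

Supplementary minimum tax:
  Adjusted income: R$557,600 + R$52,500 + R$54,900 + R$106,900 = R$771,900
  Less exemption R$70,000 → base R$701,900
  R$701,900 × 27% = R$189,513

Mainline income levy:
  R$190,000 × 15% = R$28,500
  R$30,000 × 24% = R$7,200
  R$334,000 × 37% = R$123,580
  R$3,600 × 43% = R$1,548
  → R$160,828
  Less investment credit R$43,000 → R$117,828

R$189,513 > R$117,828, so the supplementary minimum tax is the binding amount.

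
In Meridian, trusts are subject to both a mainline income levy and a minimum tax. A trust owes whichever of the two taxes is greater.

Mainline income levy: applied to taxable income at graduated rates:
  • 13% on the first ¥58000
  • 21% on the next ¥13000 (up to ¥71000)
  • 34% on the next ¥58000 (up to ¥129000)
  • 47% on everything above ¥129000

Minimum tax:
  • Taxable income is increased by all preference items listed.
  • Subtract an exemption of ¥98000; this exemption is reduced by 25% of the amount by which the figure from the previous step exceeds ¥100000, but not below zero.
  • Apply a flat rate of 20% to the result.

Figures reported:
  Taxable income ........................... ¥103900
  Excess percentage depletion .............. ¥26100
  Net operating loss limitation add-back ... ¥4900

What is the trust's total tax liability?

¥21456

Minimum tax:
  Adjusted income: ¥103900 + ¥26100 + ¥4900 = ¥134900
  Exemption: ¥98000 − 25% × (¥134900 − ¥100000) = ¥98000 − ¥8725 = ¥89275
  Base: ¥134900 − ¥89275 = ¥45625
  ¥45625 × 20% = ¥9125

Mainline income levy:
  ¥58000 × 13% = ¥7540
  ¥13000 × 21% = ¥2730
  ¥32900 × 34% = ¥11186
  → ¥21456

¥21456 > ¥9125, so the mainline income levy governs.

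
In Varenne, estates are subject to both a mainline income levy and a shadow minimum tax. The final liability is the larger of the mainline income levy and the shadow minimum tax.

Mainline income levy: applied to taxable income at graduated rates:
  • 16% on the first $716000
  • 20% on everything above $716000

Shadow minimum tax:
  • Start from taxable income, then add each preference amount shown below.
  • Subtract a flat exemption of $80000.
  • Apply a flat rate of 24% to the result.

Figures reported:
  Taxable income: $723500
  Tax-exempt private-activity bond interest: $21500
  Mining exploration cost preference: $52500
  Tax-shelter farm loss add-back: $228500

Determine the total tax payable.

$227040

Shadow minimum tax:
  Adjusted income: $723500 + $21500 + $52500 + $228500 = $1026000
  Less exemption $80000 → base $946000
  $946000 × 24% = $227040

Mainline income levy:
  $716000 × 16% = $114560
  $7500 × 20% = $1500
  → $116060

$227040 > $116060, so the shadow minimum tax is the binding amount.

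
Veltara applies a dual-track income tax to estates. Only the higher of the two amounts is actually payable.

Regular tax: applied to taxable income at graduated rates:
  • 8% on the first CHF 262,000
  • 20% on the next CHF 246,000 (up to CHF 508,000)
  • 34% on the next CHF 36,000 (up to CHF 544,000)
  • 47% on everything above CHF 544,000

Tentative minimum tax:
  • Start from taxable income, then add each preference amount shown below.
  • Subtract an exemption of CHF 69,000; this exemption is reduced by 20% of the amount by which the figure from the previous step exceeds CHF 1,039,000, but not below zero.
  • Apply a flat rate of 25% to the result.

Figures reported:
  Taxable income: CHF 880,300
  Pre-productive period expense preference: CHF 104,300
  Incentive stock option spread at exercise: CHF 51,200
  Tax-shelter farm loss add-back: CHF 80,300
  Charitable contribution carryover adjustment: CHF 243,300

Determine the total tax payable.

CHF 338,620

Regular tax:
  CHF 262,000 × 8% = CHF 20,960
  CHF 246,000 × 20% = CHF 49,200
  CHF 36,000 × 34% = CHF 12,240
  CHF 336,300 × 47% = CHF 158,061
  → CHF 240,461

Tentative minimum tax:
  Adjusted income: CHF 880,300 + CHF 104,300 + CHF 51,200 + CHF 80,300 + CHF 243,300 = CHF 1,359,400
  Exemption: CHF 69,000 − 20% × (CHF 1,359,400 − CHF 1,039,000) = CHF 69,000 − CHF 64,080 = CHF 4,920
  Base: CHF 1,359,400 − CHF 4,920 = CHF 1,354,480
  CHF 1,354,480 × 25% = CHF 338,620

CHF 338,620 > CHF 240,461, so the tentative minimum tax is the binding amount.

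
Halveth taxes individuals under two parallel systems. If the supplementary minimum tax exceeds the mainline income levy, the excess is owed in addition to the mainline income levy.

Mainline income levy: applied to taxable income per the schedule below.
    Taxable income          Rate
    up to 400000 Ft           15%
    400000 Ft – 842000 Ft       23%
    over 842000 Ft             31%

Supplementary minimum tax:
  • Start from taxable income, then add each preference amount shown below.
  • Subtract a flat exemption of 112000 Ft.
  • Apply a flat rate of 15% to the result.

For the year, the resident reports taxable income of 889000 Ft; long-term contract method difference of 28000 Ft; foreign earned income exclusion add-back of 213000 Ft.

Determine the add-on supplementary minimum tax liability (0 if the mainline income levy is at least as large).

0 Ft

Mainline income levy:
  400000 Ft × 15% = 60000 Ft
  442000 Ft × 23% = 101660 Ft
  47000 Ft × 31% = 14570 Ft
  → 176230 Ft

Supplementary minimum tax:
  Adjusted income: 889000 Ft + 28000 Ft + 213000 Ft = 1130000 Ft
  Less exemption 112000 Ft → base 1018000 Ft
  1018000 Ft × 15% = 152700 Ft

152700 Ft ≤ 176230 Ft, so no add-on is due.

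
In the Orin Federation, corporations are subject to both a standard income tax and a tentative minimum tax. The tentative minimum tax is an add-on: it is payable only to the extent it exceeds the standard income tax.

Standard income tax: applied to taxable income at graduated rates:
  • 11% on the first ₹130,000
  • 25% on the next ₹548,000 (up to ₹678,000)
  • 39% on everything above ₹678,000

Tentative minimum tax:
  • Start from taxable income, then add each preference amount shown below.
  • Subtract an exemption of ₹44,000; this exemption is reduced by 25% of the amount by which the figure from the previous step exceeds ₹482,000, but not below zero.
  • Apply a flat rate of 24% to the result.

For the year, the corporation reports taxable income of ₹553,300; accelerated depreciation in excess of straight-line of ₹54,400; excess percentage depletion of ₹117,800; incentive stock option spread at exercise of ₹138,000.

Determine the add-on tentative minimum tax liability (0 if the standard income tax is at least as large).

₹87,115

Standard income tax:
  ₹130,000 × 11% = ₹14,300
  ₹423,300 × 25% = ₹105,825
  → ₹120,125

Tentative minimum tax:
  Adjusted income: ₹553,300 + ₹54,400 + ₹117,800 + ₹138,000 = ₹863,500
  Exemption: 25% × (₹863,500 − ₹482,000) = ₹95,375 ≥ ₹44,000, so the exemption is fully phased out
  Base: ₹863,500 − ₹0 = ₹863,500
  ₹863,500 × 24% = ₹207,240

Excess of tentative minimum tax over standard income tax: ₹207,240 − ₹120,125 = ₹87,115.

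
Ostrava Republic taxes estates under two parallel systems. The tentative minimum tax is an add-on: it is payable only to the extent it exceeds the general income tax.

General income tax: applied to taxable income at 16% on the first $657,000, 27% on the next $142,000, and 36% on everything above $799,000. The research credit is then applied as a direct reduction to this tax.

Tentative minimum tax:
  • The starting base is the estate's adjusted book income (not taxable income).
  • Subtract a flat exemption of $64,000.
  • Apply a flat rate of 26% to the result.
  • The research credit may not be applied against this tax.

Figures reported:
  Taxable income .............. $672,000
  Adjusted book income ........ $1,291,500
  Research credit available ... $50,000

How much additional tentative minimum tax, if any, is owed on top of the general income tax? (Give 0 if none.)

$259,980

General income tax:
  $657,000 × 16% = $105,120
  $15,000 × 27% = $4,050
  → $109,170
  Less research credit $50,000 → $59,170

Tentative minimum tax:
  Base (adjusted book income): $1,291,500
  Less exemption $64,000 → base $1,227,500
  $1,227,500 × 26% = $319,150

Excess of tentative minimum tax over general income tax: $319,150 − $59,170 = $259,980.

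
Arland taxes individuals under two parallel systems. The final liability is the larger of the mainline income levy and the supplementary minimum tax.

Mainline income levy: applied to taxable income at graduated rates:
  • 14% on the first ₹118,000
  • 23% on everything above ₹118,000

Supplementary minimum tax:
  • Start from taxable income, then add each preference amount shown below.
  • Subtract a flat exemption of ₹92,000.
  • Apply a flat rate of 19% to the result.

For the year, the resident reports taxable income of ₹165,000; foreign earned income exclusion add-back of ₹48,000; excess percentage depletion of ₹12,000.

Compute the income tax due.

Mainline income levy:
  ₹118,000 × 14% = ₹16,520
  ₹47,000 × 23% = ₹10,810
  → ₹27,330

Supplementary minimum tax:
  Adjusted income: ₹165,000 + ₹48,000 + ₹12,000 = ₹225,000
  Less exemption ₹92,000 → base ₹133,000
  ₹133,000 × 19% = ₹25,270

₹27,330 > ₹25,270, so the mainline income levy governs.

₹27,330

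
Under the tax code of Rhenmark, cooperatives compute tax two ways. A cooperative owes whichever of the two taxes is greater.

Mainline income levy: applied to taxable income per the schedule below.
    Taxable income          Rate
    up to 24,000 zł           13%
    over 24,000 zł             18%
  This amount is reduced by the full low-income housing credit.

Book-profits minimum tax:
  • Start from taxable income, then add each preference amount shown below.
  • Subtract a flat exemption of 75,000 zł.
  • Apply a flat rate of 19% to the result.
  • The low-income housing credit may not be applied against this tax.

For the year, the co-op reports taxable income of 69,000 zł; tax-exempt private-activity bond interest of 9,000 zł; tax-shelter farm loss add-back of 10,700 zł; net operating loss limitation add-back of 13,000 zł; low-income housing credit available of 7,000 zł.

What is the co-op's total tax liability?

5,073 zł

Book-profits minimum tax:
  Adjusted income: 69,000 zł + 9,000 zł + 10,700 zł + 13,000 zł = 101,700 zł
  Less exemption 75,000 zł → base 26,700 zł
  26,700 zł × 19% = 5,073 zł

Mainline income levy:
  24,000 zł × 13% = 3,120 zł
  45,000 zł × 18% = 8,100 zł
  → 11,220 zł
  Less low-income housing credit 7,000 zł → 4,220 zł

5,073 zł > 4,220 zł, so the book-profits minimum tax is the binding amount.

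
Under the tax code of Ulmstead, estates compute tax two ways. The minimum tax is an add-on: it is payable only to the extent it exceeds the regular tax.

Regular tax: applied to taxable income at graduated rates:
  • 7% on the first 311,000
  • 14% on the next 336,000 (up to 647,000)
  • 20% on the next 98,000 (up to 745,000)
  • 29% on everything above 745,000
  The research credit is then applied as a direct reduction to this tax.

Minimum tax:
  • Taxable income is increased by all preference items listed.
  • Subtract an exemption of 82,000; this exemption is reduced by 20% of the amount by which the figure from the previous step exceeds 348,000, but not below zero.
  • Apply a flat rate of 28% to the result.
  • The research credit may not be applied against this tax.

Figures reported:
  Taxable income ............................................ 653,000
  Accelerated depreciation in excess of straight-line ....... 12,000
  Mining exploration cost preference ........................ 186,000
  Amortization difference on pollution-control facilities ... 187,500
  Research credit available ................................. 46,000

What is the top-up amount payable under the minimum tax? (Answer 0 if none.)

266,770

Minimum tax:
  Adjusted income: 653,000 + 12,000 + 186,000 + 187,500 = 1,038,500
  Exemption: 20% × (1,038,500 − 348,000) = 138,100 ≥ 82,000, so the exemption is fully phased out
  Base: 1,038,500 − 0 = 1,038,500
  1,038,500 × 28% = 290,780

Regular tax:
  311,000 × 7% = 21,770
  336,000 × 14% = 47,040
  6,000 × 20% = 1,200
  → 70,010
  Less research credit 46,000 → 24,010

Excess of minimum tax over regular tax: 290,780 − 24,010 = 266,770.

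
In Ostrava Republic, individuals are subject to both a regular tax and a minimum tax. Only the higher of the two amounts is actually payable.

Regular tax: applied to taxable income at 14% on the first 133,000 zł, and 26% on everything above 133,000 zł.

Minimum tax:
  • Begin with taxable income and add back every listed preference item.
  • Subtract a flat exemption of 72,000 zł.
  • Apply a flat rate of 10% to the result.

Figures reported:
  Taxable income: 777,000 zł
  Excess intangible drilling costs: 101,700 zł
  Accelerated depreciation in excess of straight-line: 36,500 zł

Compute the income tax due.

Minimum tax:
  Adjusted income: 777,000 zł + 101,700 zł + 36,500 zł = 915,200 zł
  Less exemption 72,000 zł → base 843,200 zł
  843,200 zł × 10% = 84,320 zł

Regular tax:
  133,000 zł × 14% = 18,620 zł
  644,000 zł × 26% = 167,440 zł
  → 186,060 zł

186,060 zł > 84,320 zł, so the regular tax governs.

186,060 zł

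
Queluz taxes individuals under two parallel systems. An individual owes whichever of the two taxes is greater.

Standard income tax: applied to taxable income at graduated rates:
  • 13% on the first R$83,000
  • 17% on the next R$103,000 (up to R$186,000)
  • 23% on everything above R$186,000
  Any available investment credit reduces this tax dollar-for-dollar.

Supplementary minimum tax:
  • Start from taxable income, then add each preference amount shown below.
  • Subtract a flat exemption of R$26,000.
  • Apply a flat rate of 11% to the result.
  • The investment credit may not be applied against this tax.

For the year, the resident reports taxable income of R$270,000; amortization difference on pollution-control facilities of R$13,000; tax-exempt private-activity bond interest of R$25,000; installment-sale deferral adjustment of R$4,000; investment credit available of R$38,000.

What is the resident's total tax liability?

R$31,460

Standard income tax:
  R$83,000 × 13% = R$10,790
  R$103,000 × 17% = R$17,510
  R$84,000 × 23% = R$19,320
  → R$47,620
  Less investment credit R$38,000 → R$9,620

Supplementary minimum tax:
  Adjusted income: R$270,000 + R$13,000 + R$25,000 + R$4,000 = R$312,000
  Less exemption R$26,000 → base R$286,000
  R$286,000 × 11% = R$31,460

R$31,460 > R$9,620, so the supplementary minimum tax is the binding amount.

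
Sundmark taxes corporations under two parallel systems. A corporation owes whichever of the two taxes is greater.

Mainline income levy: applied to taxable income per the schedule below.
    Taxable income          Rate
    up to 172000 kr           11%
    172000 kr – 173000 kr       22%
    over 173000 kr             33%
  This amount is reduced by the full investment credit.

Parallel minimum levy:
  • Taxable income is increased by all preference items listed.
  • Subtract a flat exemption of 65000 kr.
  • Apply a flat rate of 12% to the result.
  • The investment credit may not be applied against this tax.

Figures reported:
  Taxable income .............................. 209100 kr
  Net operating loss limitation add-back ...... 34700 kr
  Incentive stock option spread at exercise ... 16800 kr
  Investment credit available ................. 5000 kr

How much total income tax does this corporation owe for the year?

Parallel minimum levy:
  Adjusted income: 209100 kr + 34700 kr + 16800 kr = 260600 kr
  Less exemption 65000 kr → base 195600 kr
  195600 kr × 12% = 23472 kr

Mainline income levy:
  172000 kr × 11% = 18920 kr
  1000 kr × 22% = 220 kr
  36100 kr × 33% = 11913 kr
  → 31053 kr
  Less investment credit 5000 kr → 26053 kr

26053 kr > 23472 kr, so the mainline income levy governs.

26053 kr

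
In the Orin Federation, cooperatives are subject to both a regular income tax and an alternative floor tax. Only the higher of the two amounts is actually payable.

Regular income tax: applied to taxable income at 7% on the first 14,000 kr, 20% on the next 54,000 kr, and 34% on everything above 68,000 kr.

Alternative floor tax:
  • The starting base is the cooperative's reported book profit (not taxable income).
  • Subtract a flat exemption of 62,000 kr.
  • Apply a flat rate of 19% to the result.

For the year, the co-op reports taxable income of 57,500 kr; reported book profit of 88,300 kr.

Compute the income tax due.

Alternative floor tax:
  Base (reported book profit): 88,300 kr
  Less exemption 62,000 kr → base 26,300 kr
  26,300 kr × 19% = 4,997 kr

Regular income tax:
  14,000 kr × 7% = 980 kr
  43,500 kr × 20% = 8,700 kr
  → 9,680 kr

9,680 kr > 4,997 kr, so the regular income tax governs.

9,680 kr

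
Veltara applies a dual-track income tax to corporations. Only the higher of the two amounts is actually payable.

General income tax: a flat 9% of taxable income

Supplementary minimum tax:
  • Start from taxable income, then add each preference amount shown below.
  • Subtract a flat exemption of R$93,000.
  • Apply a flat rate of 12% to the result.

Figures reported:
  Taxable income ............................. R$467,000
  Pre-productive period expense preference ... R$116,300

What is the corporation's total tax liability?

R$58,836

General income tax:
  R$467,000 × 9% = R$42,030

Supplementary minimum tax:
  Adjusted income: R$467,000 + R$116,300 = R$583,300
  Less exemption R$93,000 → base R$490,300
  R$490,300 × 12% = R$58,836

R$58,836 > R$42,030, so the supplementary minimum tax is the binding amount.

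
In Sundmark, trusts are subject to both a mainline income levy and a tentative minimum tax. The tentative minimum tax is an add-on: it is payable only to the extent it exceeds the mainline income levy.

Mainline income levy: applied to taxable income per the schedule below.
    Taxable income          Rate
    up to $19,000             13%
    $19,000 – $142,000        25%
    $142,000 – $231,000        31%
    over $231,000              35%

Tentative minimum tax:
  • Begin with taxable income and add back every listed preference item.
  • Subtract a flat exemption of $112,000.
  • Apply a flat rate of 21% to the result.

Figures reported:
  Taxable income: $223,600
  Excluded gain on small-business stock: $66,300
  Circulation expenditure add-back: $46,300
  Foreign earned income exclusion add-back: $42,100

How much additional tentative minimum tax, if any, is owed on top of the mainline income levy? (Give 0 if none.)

$0

Mainline income levy:
  $19,000 × 13% = $2,470
  $123,000 × 25% = $30,750
  $81,600 × 31% = $25,296
  → $58,516

Tentative minimum tax:
  Adjusted income: $223,600 + $66,300 + $46,300 + $42,100 = $378,300
  Less exemption $112,000 → base $266,300
  $266,300 × 21% = $55,923

$55,923 ≤ $58,516, so no add-on is due.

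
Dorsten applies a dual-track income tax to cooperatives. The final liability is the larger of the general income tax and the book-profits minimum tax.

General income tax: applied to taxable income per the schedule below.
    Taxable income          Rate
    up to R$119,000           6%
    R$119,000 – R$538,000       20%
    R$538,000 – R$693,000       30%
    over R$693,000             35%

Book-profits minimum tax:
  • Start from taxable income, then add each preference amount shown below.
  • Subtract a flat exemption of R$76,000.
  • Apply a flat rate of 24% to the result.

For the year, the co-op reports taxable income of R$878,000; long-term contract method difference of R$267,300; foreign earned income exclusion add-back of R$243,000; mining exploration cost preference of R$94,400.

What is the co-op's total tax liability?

R$337,608

General income tax:
  R$119,000 × 6% = R$7,140
  R$419,000 × 20% = R$83,800
  R$155,000 × 30% = R$46,500
  R$185,000 × 35% = R$64,750
  → R$202,190

Book-profits minimum tax:
  Adjusted income: R$878,000 + R$267,300 + R$243,000 + R$94,400 = R$1,482,700
  Less exemption R$76,000 → base R$1,406,700
  R$1,406,700 × 24% = R$337,608

R$337,608 > R$202,190, so the book-profits minimum tax is the binding amount.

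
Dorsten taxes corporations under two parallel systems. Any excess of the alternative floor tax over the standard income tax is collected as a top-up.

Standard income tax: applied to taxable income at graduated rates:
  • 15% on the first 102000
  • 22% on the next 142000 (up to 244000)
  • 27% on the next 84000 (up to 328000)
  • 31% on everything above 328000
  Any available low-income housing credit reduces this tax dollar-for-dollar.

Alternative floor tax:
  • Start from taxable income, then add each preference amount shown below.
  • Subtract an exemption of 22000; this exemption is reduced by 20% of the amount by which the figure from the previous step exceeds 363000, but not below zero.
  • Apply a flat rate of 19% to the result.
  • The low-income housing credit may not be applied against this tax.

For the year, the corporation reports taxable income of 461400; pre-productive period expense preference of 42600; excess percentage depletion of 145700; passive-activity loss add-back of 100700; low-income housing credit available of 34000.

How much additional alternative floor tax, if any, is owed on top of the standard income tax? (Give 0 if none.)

66002

Standard income tax:
  102000 × 15% = 15300
  142000 × 22% = 31240
  84000 × 27% = 22680
  133400 × 31% = 41354
  → 110574
  Less low-income housing credit 34000 → 76574

Alternative floor tax:
  Adjusted income: 461400 + 42600 + 145700 + 100700 = 750400
  Exemption: 20% × (750400 − 363000) = 77480 ≥ 22000, so the exemption is fully phased out
  Base: 750400 − 0 = 750400
  750400 × 19% = 142576

Excess of alternative floor tax over standard income tax: 142576 − 76574 = 66002.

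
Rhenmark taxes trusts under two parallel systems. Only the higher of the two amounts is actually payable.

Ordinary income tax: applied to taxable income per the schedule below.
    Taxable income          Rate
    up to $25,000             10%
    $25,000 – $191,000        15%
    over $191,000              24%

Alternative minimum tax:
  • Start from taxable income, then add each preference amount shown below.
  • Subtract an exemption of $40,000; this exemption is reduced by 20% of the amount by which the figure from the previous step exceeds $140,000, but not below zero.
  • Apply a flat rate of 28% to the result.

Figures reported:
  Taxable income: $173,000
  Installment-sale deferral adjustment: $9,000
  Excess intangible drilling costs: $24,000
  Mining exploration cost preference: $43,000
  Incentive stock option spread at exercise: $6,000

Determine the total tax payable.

$66,640

Alternative minimum tax:
  Adjusted income: $173,000 + $9,000 + $24,000 + $43,000 + $6,000 = $255,000
  Exemption: $40,000 − 20% × ($255,000 − $140,000) = $40,000 − $23,000 = $17,000
  Base: $255,000 − $17,000 = $238,000
  $238,000 × 28% = $66,640

Ordinary income tax:
  $25,000 × 10% = $2,500
  $148,000 × 15% = $22,200
  → $24,700

$66,640 > $24,700, so the alternative minimum tax is the binding amount.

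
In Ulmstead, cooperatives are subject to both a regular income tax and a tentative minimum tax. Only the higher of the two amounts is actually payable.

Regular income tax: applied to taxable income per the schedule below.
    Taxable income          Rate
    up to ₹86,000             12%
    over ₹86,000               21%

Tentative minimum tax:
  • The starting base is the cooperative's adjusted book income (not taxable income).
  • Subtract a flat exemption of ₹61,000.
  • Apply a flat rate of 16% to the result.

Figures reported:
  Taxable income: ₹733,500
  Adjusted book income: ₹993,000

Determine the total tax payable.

₹149,120

Tentative minimum tax:
  Base (adjusted book income): ₹993,000
  Less exemption ₹61,000 → base ₹932,000
  ₹932,000 × 16% = ₹149,120

Regular income tax:
  ₹86,000 × 12% = ₹10,320
  ₹647,500 × 21% = ₹135,975
  → ₹146,295

₹149,120 > ₹146,295, so the tentative minimum tax is the binding amount.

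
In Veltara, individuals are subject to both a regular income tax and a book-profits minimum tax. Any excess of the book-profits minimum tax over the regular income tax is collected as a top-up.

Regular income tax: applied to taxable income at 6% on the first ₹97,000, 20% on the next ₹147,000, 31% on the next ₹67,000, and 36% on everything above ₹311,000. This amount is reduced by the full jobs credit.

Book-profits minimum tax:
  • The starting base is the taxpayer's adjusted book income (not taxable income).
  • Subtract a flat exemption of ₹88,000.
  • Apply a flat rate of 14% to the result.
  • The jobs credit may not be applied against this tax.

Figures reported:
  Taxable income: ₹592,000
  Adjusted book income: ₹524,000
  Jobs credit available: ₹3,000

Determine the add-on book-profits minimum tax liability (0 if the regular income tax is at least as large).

₹0

Book-profits minimum tax:
  Base (adjusted book income): ₹524,000
  Less exemption ₹88,000 → base ₹436,000
  ₹436,000 × 14% = ₹61,040

Regular income tax:
  ₹97,000 × 6% = ₹5,820
  ₹147,000 × 20% = ₹29,400
  ₹67,000 × 31% = ₹20,770
  ₹281,000 × 36% = ₹101,160
  → ₹157,150
  Less jobs credit ₹3,000 → ₹154,150

₹61,040 ≤ ₹154,150, so no add-on is due.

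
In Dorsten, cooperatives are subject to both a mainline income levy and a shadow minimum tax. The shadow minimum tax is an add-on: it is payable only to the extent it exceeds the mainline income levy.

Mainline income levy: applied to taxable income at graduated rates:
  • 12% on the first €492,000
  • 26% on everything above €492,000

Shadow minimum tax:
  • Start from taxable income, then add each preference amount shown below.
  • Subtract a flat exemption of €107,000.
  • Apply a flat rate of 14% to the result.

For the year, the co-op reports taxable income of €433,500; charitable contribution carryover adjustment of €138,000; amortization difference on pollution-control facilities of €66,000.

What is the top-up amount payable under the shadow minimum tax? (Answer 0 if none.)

€22,250

Shadow minimum tax:
  Adjusted income: €433,500 + €138,000 + €66,000 = €637,500
  Less exemption €107,000 → base €530,500
  €530,500 × 14% = €74,270

Mainline income levy:
  €433,500 × 12% = €52,020

Excess of shadow minimum tax over mainline income levy: €74,270 − €52,020 = €22,250.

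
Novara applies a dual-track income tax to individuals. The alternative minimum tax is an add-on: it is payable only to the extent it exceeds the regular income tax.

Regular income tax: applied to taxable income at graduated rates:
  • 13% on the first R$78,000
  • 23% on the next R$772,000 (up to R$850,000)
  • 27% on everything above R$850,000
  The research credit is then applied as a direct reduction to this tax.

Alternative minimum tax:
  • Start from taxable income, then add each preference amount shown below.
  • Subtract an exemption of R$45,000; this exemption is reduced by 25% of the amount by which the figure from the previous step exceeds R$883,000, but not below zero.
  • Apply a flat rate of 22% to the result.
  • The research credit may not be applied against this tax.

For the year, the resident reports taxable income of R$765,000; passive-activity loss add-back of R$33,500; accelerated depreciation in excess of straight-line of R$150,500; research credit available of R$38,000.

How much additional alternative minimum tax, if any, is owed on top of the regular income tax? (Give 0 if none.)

Regular income tax:
  R$78,000 × 13% = R$10,140
  R$687,000 × 23% = R$158,010
  → R$168,150
  Less research credit R$38,000 → R$130,150

Alternative minimum tax:
  Adjusted income: R$765,000 + R$33,500 + R$150,500 = R$949,000
  Exemption: R$45,000 − 25% × (R$949,000 − R$883,000) = R$45,000 − R$16,500 = R$28,500
  Base: R$949,000 − R$28,500 = R$920,500
  R$920,500 × 22% = R$202,510

Excess of alternative minimum tax over regular income tax: R$202,510 − R$130,150 = R$72,360.

R$72,360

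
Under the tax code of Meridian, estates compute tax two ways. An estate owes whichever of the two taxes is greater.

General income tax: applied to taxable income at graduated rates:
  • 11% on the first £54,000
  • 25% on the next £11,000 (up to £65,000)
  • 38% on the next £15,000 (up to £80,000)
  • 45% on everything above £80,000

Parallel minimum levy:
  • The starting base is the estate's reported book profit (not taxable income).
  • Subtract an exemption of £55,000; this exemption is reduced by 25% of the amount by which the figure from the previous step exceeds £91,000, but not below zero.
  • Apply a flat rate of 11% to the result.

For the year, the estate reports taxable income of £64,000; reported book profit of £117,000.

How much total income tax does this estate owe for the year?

General income tax:
  £54,000 × 11% = £5,940
  £10,000 × 25% = £2,500
  → £8,440

Parallel minimum levy:
  Base (reported book profit): £117,000
  Exemption: £55,000 − 25% × (£117,000 − £91,000) = £55,000 − £6,500 = £48,500
  Base: £117,000 − £48,500 = £68,500
  £68,500 × 11% = £7,535

£8,440 > £7,535, so the general income tax governs.

£8,440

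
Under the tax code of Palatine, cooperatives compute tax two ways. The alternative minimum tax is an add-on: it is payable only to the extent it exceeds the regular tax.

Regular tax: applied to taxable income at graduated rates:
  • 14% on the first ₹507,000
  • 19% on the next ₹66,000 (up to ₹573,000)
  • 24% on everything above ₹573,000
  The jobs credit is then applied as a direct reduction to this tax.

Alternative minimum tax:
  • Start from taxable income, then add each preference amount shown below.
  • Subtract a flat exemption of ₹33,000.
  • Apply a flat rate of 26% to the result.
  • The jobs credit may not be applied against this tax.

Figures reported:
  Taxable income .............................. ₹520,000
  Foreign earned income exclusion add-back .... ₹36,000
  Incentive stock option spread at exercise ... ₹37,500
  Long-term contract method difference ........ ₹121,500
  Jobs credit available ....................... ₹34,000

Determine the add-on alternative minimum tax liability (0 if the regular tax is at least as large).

Regular tax:
  ₹507,000 × 14% = ₹70,980
  ₹13,000 × 19% = ₹2,470
  → ₹73,450
  Less jobs credit ₹34,000 → ₹39,450

Alternative minimum tax:
  Adjusted income: ₹520,000 + ₹36,000 + ₹37,500 + ₹121,500 = ₹715,000
  Less exemption ₹33,000 → base ₹682,000
  ₹682,000 × 26% = ₹177,320

Excess of alternative minimum tax over regular tax: ₹177,320 − ₹39,450 = ₹137,870.

₹137,870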